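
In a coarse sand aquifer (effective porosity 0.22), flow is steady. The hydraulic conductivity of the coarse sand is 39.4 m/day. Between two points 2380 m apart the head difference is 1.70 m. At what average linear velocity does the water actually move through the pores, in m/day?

Hydraulic gradient i = Δh / L = 1.70 / 2380 = 0.0007143.
Darcy flux q = K · i = 39.40 × 0.0007143 = 0.02814 m/day.
Seepage velocity v = q / n_e = 0.02814 / 0.22 = 0.1279 m/day.

0.128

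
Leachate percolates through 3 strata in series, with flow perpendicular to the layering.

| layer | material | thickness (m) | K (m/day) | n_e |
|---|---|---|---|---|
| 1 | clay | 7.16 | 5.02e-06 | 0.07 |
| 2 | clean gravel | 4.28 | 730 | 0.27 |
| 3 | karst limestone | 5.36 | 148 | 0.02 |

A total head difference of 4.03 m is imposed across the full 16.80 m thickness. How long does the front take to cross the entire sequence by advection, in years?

1710

With flow normal to the layers, continuity requires the same specific discharge q through every layer.
Σ(b_i/K_i) = 7.16/5.02e-06 + 4.28/730 + 5.36/148 = 1.426e+06 d.
q = Δh / Σ(b_i/K_i) = 4.03 / 1.426e+06 = 2.826e-06 m/day.
In each layer the seepage velocity is v_i = q/n_i, so the layer transit time is t_i = b_i·n_i / q:
  layer 1 (clay): t_1 = 7.16 × 0.07 / 2.826e-06 = 1.774e+05 d
  layer 2 (clean gravel): t_2 = 4.28 × 0.27 / 2.826e-06 = 4.090e+05 d
  layer 3 (karst limestone): t_3 = 5.36 × 0.02 / 2.826e-06 = 37940 d
Total t = Σ t_i = 6.243e+05 days = 1709 years.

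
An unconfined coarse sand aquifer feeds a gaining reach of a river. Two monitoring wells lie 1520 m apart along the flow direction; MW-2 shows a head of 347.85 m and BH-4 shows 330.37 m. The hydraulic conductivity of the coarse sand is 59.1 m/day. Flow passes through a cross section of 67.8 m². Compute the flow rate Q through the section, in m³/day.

46.1

Hydraulic gradient i = (347.85 − 330.37) / 1520 = 17.48 / 1520 = 0.01150.
Darcy's law: Q = K · A · i = 59.10 × 67.80 × 0.01150 = 46.08 m³/day.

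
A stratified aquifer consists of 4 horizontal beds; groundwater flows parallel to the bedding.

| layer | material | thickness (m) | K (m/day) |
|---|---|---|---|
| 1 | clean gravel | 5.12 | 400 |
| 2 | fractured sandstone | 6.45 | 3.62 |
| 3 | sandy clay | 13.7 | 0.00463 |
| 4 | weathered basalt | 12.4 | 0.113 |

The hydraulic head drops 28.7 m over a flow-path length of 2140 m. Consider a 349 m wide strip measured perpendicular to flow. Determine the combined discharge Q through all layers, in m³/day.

Flow is parallel to layering, so each bed carries its own Darcy discharge and the transmissivities add.
Σ(K_i·b_i) = 400×5.12 + 3.62×6.45 + 0.00463×13.7 + 0.113×12.4 = 2073 m²/day.
Hydraulic gradient i = Δh / L = 28.7 / 2140 = 0.01341.
Q = Σ(K_i·b_i) · W · i = 2073 × 349 × 0.01341 = 9702 m³/day.

9700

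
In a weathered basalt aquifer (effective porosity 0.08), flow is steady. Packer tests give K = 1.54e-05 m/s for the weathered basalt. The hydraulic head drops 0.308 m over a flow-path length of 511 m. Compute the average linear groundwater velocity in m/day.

Convert K: 1.54e-05 m/s × 86400 = 1.331 m/day.
Hydraulic gradient i = Δh / L = 0.308 / 511 = 0.0006027.
Darcy flux q = K · i = 1.331 × 0.0006027 = 0.0008020 m/day.
Seepage velocity v = q / n_e = 0.0008020 / 0.08 = 0.01002 m/day.

0.0100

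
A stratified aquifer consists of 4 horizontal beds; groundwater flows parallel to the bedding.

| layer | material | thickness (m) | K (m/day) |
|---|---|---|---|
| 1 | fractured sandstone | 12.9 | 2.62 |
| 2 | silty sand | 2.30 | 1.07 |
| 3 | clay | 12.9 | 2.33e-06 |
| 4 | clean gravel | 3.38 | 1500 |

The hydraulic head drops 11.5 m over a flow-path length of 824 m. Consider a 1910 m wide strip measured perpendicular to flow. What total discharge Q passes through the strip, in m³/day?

Flow is parallel to layering, so each bed carries its own Darcy discharge and the transmissivities add.
Σ(K_i·b_i) = 2.62×12.9 + 1.07×2.30 + 2.33e-06×12.9 + 1500×3.38 = 5106 m²/day.
Hydraulic gradient i = Δh / L = 11.5 / 824 = 0.01396.
Q = Σ(K_i·b_i) · W · i = 5106 × 1910 × 0.01396 = 1.361e+05 m³/day.

136000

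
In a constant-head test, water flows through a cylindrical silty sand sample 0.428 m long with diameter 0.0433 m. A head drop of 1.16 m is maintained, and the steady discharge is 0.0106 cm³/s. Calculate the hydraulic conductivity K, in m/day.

Cross-sectional area A = π·(d/2)² = π × (0.0433/2)² = 0.001473 m².
Convert discharge: 0.0106 cm³/s = 1.060e-08 m³/s.
Darcy's law rearranged: K = Q·L / (A·Δh) = 1.060e-08 × 0.428 / (0.001473 × 1.16) = 2.656e-06 m/s = 0.2295 m/day.

0.229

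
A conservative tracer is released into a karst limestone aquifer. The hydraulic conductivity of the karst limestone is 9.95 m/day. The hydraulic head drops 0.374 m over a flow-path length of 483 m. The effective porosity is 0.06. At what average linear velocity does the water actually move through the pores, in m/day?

0.128

Hydraulic gradient i = Δh / L = 0.374 / 483 = 0.0007743.
Darcy flux q = K · i = 9.950 × 0.0007743 = 0.007705 m/day.
Seepage velocity v = q / n_e = 0.007705 / 0.06 = 0.1284 m/day.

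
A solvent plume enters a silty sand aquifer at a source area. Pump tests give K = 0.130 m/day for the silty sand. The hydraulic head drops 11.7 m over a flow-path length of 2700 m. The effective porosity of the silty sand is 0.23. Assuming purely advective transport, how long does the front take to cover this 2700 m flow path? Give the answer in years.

Hydraulic gradient i = Δh / L = 11.7 / 2700 = 0.004333.
Darcy flux q = K · i = 0.1300 × 0.004333 = 0.0005633 m/day.
Seepage velocity v = q / n_e = 0.0005633 / 0.23 = 0.002449 m/day.
Travel time t = L / v = 2700 / 0.002449 = 1.102e+06 days = 3018 years.

3020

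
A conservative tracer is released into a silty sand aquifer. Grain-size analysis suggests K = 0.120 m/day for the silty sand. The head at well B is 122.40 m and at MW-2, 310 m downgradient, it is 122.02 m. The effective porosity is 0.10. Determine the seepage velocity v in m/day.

0.00147

Hydraulic gradient i = (122.40 − 122.02) / 310 = 0.38 / 310 = 0.001226.
Darcy flux q = K · i = 0.1200 × 0.001226 = 0.0001471 m/day.
Seepage velocity v = q / n_e = 0.0001471 / 0.10 = 0.001471 m/day.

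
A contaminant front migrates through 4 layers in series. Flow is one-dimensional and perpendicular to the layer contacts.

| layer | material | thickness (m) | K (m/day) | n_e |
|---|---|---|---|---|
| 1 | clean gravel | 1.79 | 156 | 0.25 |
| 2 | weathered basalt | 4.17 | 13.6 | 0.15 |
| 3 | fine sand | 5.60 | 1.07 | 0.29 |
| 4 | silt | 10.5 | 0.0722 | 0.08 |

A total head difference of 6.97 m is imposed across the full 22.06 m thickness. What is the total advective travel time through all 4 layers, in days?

76.6

With flow normal to the layers, continuity requires the same specific discharge q through every layer.
Σ(b_i/K_i) = 1.79/156 + 4.17/13.6 + 5.60/1.07 + 10.5/0.0722 = 151.0 d.
q = Δh / Σ(b_i/K_i) = 6.97 / 151.0 = 0.04616 m/day.
In each layer the seepage velocity is v_i = q/n_i, so the layer transit time is t_i = b_i·n_i / q:
  layer 1 (clean gravel): t_1 = 1.79 × 0.25 / 0.04616 = 9.694 d
  layer 2 (weathered basalt): t_2 = 4.17 × 0.15 / 0.04616 = 13.55 d
  layer 3 (fine sand): t_3 = 5.60 × 0.29 / 0.04616 = 35.18 d
  layer 4 (silt): t_4 = 10.5 × 0.08 / 0.04616 = 18.20 d
Total t = Σ t_i = 76.62 days.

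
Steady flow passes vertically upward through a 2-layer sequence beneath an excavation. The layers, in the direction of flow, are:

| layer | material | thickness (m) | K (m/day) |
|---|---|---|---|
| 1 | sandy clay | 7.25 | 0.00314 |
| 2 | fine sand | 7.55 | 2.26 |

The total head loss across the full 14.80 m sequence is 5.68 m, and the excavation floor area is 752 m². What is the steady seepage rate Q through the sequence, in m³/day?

1.85

Flow is perpendicular to layering, so the layers act in series and the equivalent K is the thickness-weighted harmonic mean.
Total thickness L = 7.25 + 7.55 = 14.80 m.
Σ(b_i/K_i) = 7.25/0.00314 + 7.55/2.26 = 2312 d.
K_eq = L / Σ(b_i/K_i) = 14.80 / 2312 = 0.006401 m/day.
Q = K_eq · A · (Δh/L) = 0.006401 × 752 × (5.68/14.80) = 1.847 m³/day.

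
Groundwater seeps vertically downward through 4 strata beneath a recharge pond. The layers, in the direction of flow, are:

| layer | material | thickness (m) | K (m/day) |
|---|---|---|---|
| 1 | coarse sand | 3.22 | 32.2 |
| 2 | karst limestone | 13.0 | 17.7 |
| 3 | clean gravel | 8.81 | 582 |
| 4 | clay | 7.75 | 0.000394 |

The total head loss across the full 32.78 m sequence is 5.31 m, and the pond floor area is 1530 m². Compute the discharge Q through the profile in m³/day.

0.413

Flow is perpendicular to layering, so the layers act in series and the equivalent K is the thickness-weighted harmonic mean.
Total thickness L = 3.22 + 13.0 + 8.81 + 7.75 = 32.78 m.
Σ(b_i/K_i) = 3.22/32.2 + 13.0/17.7 + 8.81/582 + 7.75/0.000394 = 19671 d.
K_eq = L / Σ(b_i/K_i) = 32.78 / 19671 = 0.001666 m/day.
Q = K_eq · A · (Δh/L) = 0.001666 × 1530 × (5.31/32.78) = 0.4130 m³/day.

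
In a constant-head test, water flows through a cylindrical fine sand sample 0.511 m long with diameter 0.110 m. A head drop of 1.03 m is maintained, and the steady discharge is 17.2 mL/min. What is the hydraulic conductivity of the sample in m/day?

Cross-sectional area A = π·(d/2)² = π × (0.110/2)² = 0.009503 m².
Convert discharge: 17.2 mL/min = 2.867e-07 m³/s.
Darcy's law rearranged: K = Q·L / (A·Δh) = 2.867e-07 × 0.511 / (0.009503 × 1.03) = 1.497e-05 m/s = 1.293 m/day.

1.29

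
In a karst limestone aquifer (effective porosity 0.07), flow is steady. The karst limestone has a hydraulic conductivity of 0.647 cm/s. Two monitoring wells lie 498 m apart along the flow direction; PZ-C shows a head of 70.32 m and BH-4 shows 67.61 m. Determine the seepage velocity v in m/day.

43.5

Convert K: 0.647 cm/s × 864 = 559.0 m/day.
Hydraulic gradient i = (70.32 − 67.61) / 498 = 2.71 / 498 = 0.005442.
Darcy flux q = K · i = 559.0 × 0.005442 = 3.042 m/day.
Seepage velocity v = q / n_e = 3.042 / 0.07 = 43.46 m/day.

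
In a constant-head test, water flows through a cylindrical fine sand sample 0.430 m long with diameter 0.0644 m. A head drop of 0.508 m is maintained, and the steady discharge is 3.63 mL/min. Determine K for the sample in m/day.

Cross-sectional area A = π·(d/2)² = π × (0.0644/2)² = 0.003257 m².
Convert discharge: 3.63 mL/min = 6.050e-08 m³/s.
Darcy's law rearranged: K = Q·L / (A·Δh) = 6.050e-08 × 0.430 / (0.003257 × 0.508) = 1.572e-05 m/s = 1.358 m/day.

1.36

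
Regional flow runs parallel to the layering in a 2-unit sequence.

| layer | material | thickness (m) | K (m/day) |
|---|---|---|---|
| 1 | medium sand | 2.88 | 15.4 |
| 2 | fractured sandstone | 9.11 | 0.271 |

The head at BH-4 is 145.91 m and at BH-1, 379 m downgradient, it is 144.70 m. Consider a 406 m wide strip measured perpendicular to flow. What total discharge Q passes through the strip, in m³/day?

60.7

Flow is parallel to layering, so each bed carries its own Darcy discharge and the transmissivities add.
Σ(K_i·b_i) = 15.4×2.88 + 0.271×9.11 = 46.82 m²/day.
Hydraulic gradient i = (145.91 − 144.70) / 379 = 1.21 / 379 = 0.003193.
Q = Σ(K_i·b_i) · W · i = 46.82 × 406 × 0.003193 = 60.69 m³/day.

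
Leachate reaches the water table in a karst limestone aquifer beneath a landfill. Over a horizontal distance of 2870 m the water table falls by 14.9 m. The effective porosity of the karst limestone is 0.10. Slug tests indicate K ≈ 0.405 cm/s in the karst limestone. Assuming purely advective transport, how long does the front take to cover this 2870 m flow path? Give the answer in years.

Convert K: 0.405 cm/s × 864 = 349.9 m/day.
Hydraulic gradient i = Δh / L = 14.9 / 2870 = 0.005192.
Darcy flux q = K · i = 349.9 × 0.005192 = 1.817 m/day.
Seepage velocity v = q / n_e = 1.817 / 0.10 = 18.17 m/day.
Travel time t = L / v = 2870 / 18.17 = 158.0 days = 0.4325 years.

0.433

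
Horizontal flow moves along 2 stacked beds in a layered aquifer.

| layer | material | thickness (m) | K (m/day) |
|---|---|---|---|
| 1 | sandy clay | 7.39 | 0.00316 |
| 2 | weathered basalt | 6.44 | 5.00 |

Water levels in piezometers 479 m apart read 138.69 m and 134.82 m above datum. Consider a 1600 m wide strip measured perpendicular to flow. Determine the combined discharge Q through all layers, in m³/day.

Flow is parallel to layering, so each bed carries its own Darcy discharge and the transmissivities add.
Σ(K_i·b_i) = 0.00316×7.39 + 5.00×6.44 = 32.22 m²/day.
Hydraulic gradient i = (138.69 − 134.82) / 479 = 3.87 / 479 = 0.008079.
Q = Σ(K_i·b_i) · W · i = 32.22 × 1600 × 0.008079 = 416.5 m³/day.

417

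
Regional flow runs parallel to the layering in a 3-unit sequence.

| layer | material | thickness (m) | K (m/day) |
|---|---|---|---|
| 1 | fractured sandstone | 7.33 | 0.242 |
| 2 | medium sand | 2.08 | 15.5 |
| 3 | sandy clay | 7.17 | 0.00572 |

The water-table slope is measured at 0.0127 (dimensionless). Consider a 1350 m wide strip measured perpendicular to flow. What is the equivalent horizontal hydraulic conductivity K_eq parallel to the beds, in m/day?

2.05

Flow is parallel to layering, so each bed carries its own Darcy discharge and the transmissivities add.
Σ(K_i·b_i) = 0.242×7.33 + 15.5×2.08 + 0.00572×7.17 = 34.05 m²/day.
Total thickness b = 16.58 m, so K_eq = Σ(K_i·b_i)/b = 2.054 m/day.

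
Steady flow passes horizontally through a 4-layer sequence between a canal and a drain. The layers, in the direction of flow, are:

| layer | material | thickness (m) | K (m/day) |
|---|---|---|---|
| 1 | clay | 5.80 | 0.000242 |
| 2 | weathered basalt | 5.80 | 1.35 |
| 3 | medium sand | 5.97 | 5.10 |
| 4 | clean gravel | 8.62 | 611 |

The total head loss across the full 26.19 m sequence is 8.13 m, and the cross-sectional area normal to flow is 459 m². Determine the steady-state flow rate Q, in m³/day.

Flow is perpendicular to layering, so the layers act in series and the equivalent K is the thickness-weighted harmonic mean.
Total thickness L = 5.80 + 5.80 + 5.97 + 8.62 = 26.19 m.
Σ(b_i/K_i) = 5.80/0.000242 + 5.80/1.35 + 5.97/5.10 + 8.62/611 = 23972 d.
K_eq = L / Σ(b_i/K_i) = 26.19 / 23972 = 0.001093 m/day.
Q = K_eq · A · (Δh/L) = 0.001093 × 459 × (8.13/26.19) = 0.1557 m³/day.

0.156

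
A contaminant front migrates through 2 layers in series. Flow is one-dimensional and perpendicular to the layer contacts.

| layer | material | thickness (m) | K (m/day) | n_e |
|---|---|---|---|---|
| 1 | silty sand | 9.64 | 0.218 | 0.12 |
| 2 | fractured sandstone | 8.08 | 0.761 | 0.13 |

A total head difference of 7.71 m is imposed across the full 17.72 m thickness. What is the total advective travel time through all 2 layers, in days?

With flow normal to the layers, continuity requires the same specific discharge q through every layer.
Σ(b_i/K_i) = 9.64/0.218 + 8.08/0.761 = 54.84 d.
q = Δh / Σ(b_i/K_i) = 7.71 / 54.84 = 0.1406 m/day.
In each layer the seepage velocity is v_i = q/n_i, so the layer transit time is t_i = b_i·n_i / q:
  layer 1 (silty sand): t_1 = 9.64 × 0.12 / 0.1406 = 8.228 d
  layer 2 (fractured sandstone): t_2 = 8.08 × 0.13 / 0.1406 = 7.471 d
Total t = Σ t_i = 15.70 days.

15.7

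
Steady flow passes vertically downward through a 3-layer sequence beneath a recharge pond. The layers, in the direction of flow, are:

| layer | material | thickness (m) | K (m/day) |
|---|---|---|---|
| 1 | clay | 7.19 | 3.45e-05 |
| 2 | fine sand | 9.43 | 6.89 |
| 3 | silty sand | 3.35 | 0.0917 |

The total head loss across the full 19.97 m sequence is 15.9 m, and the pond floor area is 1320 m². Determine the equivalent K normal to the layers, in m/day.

Flow is perpendicular to layering, so the layers act in series and the equivalent K is the thickness-weighted harmonic mean.
Total thickness L = 7.19 + 9.43 + 3.35 = 19.97 m.
Σ(b_i/K_i) = 7.19/3.45e-05 + 9.43/6.89 + 3.35/0.0917 = 2.084e+05 d.
K_eq = L / Σ(b_i/K_i) = 19.97 / 2.084e+05 = 9.581e-05 m/day.

9.58e-05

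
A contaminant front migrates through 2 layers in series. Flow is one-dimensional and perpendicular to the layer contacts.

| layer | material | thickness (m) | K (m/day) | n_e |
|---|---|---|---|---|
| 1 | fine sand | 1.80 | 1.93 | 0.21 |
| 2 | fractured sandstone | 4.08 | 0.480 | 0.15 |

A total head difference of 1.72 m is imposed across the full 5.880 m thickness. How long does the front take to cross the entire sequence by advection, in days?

With flow normal to the layers, continuity requires the same specific discharge q through every layer.
Σ(b_i/K_i) = 1.80/1.93 + 4.08/0.480 = 9.433 d.
q = Δh / Σ(b_i/K_i) = 1.72 / 9.433 = 0.1823 m/day.
In each layer the seepage velocity is v_i = q/n_i, so the layer transit time is t_i = b_i·n_i / q:
  layer 1 (fine sand): t_1 = 1.80 × 0.21 / 0.1823 = 2.073 d
  layer 2 (fractured sandstone): t_2 = 4.08 × 0.15 / 0.1823 = 3.356 d
Total t = Σ t_i = 5.429 days.

5.43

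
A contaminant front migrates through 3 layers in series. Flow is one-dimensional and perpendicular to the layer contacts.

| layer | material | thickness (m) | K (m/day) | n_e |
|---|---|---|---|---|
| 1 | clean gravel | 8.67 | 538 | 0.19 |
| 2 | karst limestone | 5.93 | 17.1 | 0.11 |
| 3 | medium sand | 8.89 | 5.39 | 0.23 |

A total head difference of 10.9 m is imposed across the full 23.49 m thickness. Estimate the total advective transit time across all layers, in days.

0.802

With flow normal to the layers, continuity requires the same specific discharge q through every layer.
Σ(b_i/K_i) = 8.67/538 + 5.93/17.1 + 8.89/5.39 = 2.012 d.
q = Δh / Σ(b_i/K_i) = 10.9 / 2.012 = 5.417 m/day.
In each layer the seepage velocity is v_i = q/n_i, so the layer transit time is t_i = b_i·n_i / q:
  layer 1 (clean gravel): t_1 = 8.67 × 0.19 / 5.417 = 0.3041 d
  layer 2 (karst limestone): t_2 = 5.93 × 0.11 / 5.417 = 0.1204 d
  layer 3 (medium sand): t_3 = 8.89 × 0.23 / 5.417 = 0.3775 d
Total t = Σ t_i = 0.8020 days.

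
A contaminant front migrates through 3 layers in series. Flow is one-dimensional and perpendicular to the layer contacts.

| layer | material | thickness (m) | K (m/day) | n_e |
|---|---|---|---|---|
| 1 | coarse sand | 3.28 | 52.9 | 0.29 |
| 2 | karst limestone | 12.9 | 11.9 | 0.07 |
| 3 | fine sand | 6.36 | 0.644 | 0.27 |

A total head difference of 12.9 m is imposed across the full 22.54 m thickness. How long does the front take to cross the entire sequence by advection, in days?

3.05

With flow normal to the layers, continuity requires the same specific discharge q through every layer.
Σ(b_i/K_i) = 3.28/52.9 + 12.9/11.9 + 6.36/0.644 = 11.02 d.
q = Δh / Σ(b_i/K_i) = 12.9 / 11.02 = 1.170 m/day.
In each layer the seepage velocity is v_i = q/n_i, so the layer transit time is t_i = b_i·n_i / q:
  layer 1 (coarse sand): t_1 = 3.28 × 0.29 / 1.170 = 0.8127 d
  layer 2 (karst limestone): t_2 = 12.9 × 0.07 / 1.170 = 0.7715 d
  layer 3 (fine sand): t_3 = 6.36 × 0.27 / 1.170 = 1.467 d
Total t = Σ t_i = 3.051 days.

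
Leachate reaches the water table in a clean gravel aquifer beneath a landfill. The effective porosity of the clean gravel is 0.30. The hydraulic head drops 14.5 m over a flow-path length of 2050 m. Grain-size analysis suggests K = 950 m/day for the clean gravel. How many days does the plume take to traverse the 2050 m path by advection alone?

Hydraulic gradient i = Δh / L = 14.5 / 2050 = 0.007073.
Darcy flux q = K · i = 950.0 × 0.007073 = 6.720 m/day.
Seepage velocity v = q / n_e = 6.720 / 0.30 = 22.40 m/day.
Travel time t = L / v = 2050 / 22.40 = 91.52 days.

91.5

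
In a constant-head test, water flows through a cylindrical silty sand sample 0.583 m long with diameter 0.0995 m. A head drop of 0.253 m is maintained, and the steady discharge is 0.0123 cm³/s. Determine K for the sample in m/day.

0.315

Cross-sectional area A = π·(d/2)² = π × (0.0995/2)² = 0.007776 m².
Convert discharge: 0.0123 cm³/s = 1.230e-08 m³/s.
Darcy's law rearranged: K = Q·L / (A·Δh) = 1.230e-08 × 0.583 / (0.007776 × 0.253) = 3.645e-06 m/s = 0.3149 m/day.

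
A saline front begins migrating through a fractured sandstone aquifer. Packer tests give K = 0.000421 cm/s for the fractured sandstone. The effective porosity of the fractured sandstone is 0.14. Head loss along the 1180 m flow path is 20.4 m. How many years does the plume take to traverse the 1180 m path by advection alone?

Convert K: 0.000421 cm/s × 864 = 0.3637 m/day.
Hydraulic gradient i = Δh / L = 20.4 / 1180 = 0.01729.
Darcy flux q = K · i = 0.3637 × 0.01729 = 0.006288 m/day.
Seepage velocity v = q / n_e = 0.006288 / 0.14 = 0.04492 m/day.
Travel time t = L / v = 1180 / 0.04492 = 26270 days = 71.92 years.

71.9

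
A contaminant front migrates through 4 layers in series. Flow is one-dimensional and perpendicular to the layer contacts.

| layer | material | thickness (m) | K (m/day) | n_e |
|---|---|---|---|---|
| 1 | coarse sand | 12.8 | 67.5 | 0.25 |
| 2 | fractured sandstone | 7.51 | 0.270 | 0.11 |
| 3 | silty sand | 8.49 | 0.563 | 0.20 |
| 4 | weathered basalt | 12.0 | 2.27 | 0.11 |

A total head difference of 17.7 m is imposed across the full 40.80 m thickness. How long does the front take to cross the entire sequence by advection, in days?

With flow normal to the layers, continuity requires the same specific discharge q through every layer.
Σ(b_i/K_i) = 12.8/67.5 + 7.51/0.270 + 8.49/0.563 + 12.0/2.27 = 48.37 d.
q = Δh / Σ(b_i/K_i) = 17.7 / 48.37 = 0.3659 m/day.
In each layer the seepage velocity is v_i = q/n_i, so the layer transit time is t_i = b_i·n_i / q:
  layer 1 (coarse sand): t_1 = 12.8 × 0.25 / 0.3659 = 8.745 d
  layer 2 (fractured sandstone): t_2 = 7.51 × 0.11 / 0.3659 = 2.258 d
  layer 3 (silty sand): t_3 = 8.49 × 0.20 / 0.3659 = 4.640 d
  layer 4 (weathered basalt): t_4 = 12.0 × 0.11 / 0.3659 = 3.607 d
Total t = Σ t_i = 19.25 days.

19.3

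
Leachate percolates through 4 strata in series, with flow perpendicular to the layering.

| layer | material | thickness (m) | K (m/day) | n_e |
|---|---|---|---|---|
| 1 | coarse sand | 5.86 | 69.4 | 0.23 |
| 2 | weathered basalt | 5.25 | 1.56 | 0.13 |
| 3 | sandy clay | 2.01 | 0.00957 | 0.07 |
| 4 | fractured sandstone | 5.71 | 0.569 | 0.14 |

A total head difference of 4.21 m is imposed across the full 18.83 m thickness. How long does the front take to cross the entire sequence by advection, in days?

158

With flow normal to the layers, continuity requires the same specific discharge q through every layer.
Σ(b_i/K_i) = 5.86/69.4 + 5.25/1.56 + 2.01/0.00957 + 5.71/0.569 = 223.5 d.
q = Δh / Σ(b_i/K_i) = 4.21 / 223.5 = 0.01884 m/day.
In each layer the seepage velocity is v_i = q/n_i, so the layer transit time is t_i = b_i·n_i / q:
  layer 1 (coarse sand): t_1 = 5.86 × 0.23 / 0.01884 = 71.56 d
  layer 2 (weathered basalt): t_2 = 5.25 × 0.13 / 0.01884 = 36.24 d
  layer 3 (sandy clay): t_3 = 2.01 × 0.07 / 0.01884 = 7.470 d
  layer 4 (fractured sandstone): t_4 = 5.71 × 0.14 / 0.01884 = 42.44 d
Total t = Σ t_i = 157.7 days.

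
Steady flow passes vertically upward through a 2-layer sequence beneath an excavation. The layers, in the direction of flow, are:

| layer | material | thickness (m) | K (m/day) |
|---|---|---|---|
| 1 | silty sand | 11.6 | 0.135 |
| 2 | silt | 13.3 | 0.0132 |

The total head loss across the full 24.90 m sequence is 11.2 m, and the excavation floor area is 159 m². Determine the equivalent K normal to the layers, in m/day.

Flow is perpendicular to layering, so the layers act in series and the equivalent K is the thickness-weighted harmonic mean.
Total thickness L = 11.6 + 13.3 = 24.90 m.
Σ(b_i/K_i) = 11.6/0.135 + 13.3/0.0132 = 1094 d.
K_eq = L / Σ(b_i/K_i) = 24.90 / 1094 = 0.02277 m/day.

0.0228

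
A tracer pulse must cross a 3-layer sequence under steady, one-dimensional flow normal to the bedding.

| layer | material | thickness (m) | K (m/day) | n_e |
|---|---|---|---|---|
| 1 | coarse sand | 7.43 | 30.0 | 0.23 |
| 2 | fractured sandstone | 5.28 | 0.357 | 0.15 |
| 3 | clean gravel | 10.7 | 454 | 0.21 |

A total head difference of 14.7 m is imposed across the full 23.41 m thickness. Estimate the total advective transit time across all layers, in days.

4.86

With flow normal to the layers, continuity requires the same specific discharge q through every layer.
Σ(b_i/K_i) = 7.43/30.0 + 5.28/0.357 + 10.7/454 = 15.06 d.
q = Δh / Σ(b_i/K_i) = 14.7 / 15.06 = 0.9760 m/day.
In each layer the seepage velocity is v_i = q/n_i, so the layer transit time is t_i = b_i·n_i / q:
  layer 1 (coarse sand): t_1 = 7.43 × 0.23 / 0.9760 = 1.751 d
  layer 2 (fractured sandstone): t_2 = 5.28 × 0.15 / 0.9760 = 0.8115 d
  layer 3 (clean gravel): t_3 = 10.7 × 0.21 / 0.9760 = 2.302 d
Total t = Σ t_i = 4.865 days.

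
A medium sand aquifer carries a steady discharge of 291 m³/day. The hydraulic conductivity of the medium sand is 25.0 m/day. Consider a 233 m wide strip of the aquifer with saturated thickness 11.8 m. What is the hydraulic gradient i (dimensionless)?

0.00423

Cross-sectional area A = 233 × 11.8 = 2749 m².
From Q = K·A·i, i = Q / (K·A) = 291 / (25.00 × 2749) = 0.004234.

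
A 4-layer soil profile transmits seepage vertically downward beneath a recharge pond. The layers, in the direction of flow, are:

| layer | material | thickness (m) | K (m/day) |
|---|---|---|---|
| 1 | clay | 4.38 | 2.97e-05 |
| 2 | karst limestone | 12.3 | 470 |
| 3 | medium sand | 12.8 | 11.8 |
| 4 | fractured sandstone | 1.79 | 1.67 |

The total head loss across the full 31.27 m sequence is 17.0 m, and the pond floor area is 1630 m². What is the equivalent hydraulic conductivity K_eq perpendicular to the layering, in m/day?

0.000212

Flow is perpendicular to layering, so the layers act in series and the equivalent K is the thickness-weighted harmonic mean.
Total thickness L = 4.38 + 12.3 + 12.8 + 1.79 = 31.27 m.
Σ(b_i/K_i) = 4.38/2.97e-05 + 12.3/470 + 12.8/11.8 + 1.79/1.67 = 1.475e+05 d.
K_eq = L / Σ(b_i/K_i) = 31.27 / 1.475e+05 = 0.0002120 m/day.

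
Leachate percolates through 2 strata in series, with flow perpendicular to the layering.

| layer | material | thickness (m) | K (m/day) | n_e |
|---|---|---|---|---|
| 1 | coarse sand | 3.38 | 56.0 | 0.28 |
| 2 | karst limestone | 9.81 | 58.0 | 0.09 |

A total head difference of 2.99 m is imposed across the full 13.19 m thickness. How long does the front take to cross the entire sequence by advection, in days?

With flow normal to the layers, continuity requires the same specific discharge q through every layer.
Σ(b_i/K_i) = 3.38/56.0 + 9.81/58.0 = 0.2295 d.
q = Δh / Σ(b_i/K_i) = 2.99 / 0.2295 = 13.03 m/day.
In each layer the seepage velocity is v_i = q/n_i, so the layer transit time is t_i = b_i·n_i / q:
  layer 1 (coarse sand): t_1 = 3.38 × 0.28 / 13.03 = 0.07264 d
  layer 2 (karst limestone): t_2 = 9.81 × 0.09 / 13.03 = 0.06777 d
Total t = Σ t_i = 0.1404 days.

0.140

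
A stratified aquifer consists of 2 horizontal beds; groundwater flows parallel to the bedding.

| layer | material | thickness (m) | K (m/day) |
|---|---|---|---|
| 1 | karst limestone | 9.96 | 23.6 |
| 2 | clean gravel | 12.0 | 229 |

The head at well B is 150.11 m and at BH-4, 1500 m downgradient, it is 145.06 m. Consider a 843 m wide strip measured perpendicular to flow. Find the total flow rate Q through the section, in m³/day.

8470

Flow is parallel to layering, so each bed carries its own Darcy discharge and the transmissivities add.
Σ(K_i·b_i) = 23.6×9.96 + 229×12.0 = 2983 m²/day.
Hydraulic gradient i = (150.11 − 145.06) / 1500 = 5.05 / 1500 = 0.003367.
Q = Σ(K_i·b_i) · W · i = 2983 × 843 × 0.003367 = 8466 m³/day.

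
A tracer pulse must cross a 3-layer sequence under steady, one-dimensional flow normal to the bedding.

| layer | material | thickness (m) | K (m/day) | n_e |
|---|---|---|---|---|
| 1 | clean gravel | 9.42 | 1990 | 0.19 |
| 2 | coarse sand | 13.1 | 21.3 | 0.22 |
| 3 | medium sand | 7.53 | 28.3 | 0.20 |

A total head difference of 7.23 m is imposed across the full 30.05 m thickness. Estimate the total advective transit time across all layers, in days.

With flow normal to the layers, continuity requires the same specific discharge q through every layer.
Σ(b_i/K_i) = 9.42/1990 + 13.1/21.3 + 7.53/28.3 = 0.8858 d.
q = Δh / Σ(b_i/K_i) = 7.23 / 0.8858 = 8.162 m/day.
In each layer the seepage velocity is v_i = q/n_i, so the layer transit time is t_i = b_i·n_i / q:
  layer 1 (clean gravel): t_1 = 9.42 × 0.19 / 8.162 = 0.2193 d
  layer 2 (coarse sand): t_2 = 13.1 × 0.22 / 8.162 = 0.3531 d
  layer 3 (medium sand): t_3 = 7.53 × 0.20 / 8.162 = 0.1845 d
Total t = Σ t_i = 0.7569 days.

0.757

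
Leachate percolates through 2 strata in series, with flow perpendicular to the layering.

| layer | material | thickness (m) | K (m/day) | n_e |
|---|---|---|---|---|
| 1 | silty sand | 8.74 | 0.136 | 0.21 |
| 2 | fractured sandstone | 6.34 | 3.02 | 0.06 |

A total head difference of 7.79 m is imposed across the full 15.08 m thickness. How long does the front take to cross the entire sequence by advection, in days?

18.9

With flow normal to the layers, continuity requires the same specific discharge q through every layer.
Σ(b_i/K_i) = 8.74/0.136 + 6.34/3.02 = 66.36 d.
q = Δh / Σ(b_i/K_i) = 7.79 / 66.36 = 0.1174 m/day.
In each layer the seepage velocity is v_i = q/n_i, so the layer transit time is t_i = b_i·n_i / q:
  layer 1 (silty sand): t_1 = 8.74 × 0.21 / 0.1174 = 15.64 d
  layer 2 (fractured sandstone): t_2 = 6.34 × 0.06 / 0.1174 = 3.241 d
Total t = Σ t_i = 18.88 days.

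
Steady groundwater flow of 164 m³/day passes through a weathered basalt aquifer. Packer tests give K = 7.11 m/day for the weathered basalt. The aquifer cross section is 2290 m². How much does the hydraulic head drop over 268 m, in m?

2.70

From Q = K·A·i, i = Q / (K·A) = 164 / (7.110 × 2290) = 0.01007.
Head loss Δh = i · L = 0.01007 × 268 = 2.699 m.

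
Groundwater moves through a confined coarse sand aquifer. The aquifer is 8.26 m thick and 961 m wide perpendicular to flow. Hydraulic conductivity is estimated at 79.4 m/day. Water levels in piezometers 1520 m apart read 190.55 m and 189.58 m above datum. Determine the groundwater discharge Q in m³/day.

Cross-sectional area A = 961 × 8.26 = 7938 m².
Hydraulic gradient i = (190.55 − 189.58) / 1520 = 0.97 / 1520 = 0.0006382.
Darcy's law: Q = K · A · i = 79.40 × 7938 × 0.0006382 = 402.2 m³/day.

402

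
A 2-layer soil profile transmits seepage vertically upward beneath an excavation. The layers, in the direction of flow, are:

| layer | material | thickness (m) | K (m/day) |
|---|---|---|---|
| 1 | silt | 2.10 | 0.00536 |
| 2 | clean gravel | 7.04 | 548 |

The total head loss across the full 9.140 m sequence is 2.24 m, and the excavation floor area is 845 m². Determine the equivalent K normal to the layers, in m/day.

0.0233

Flow is perpendicular to layering, so the layers act in series and the equivalent K is the thickness-weighted harmonic mean.
Total thickness L = 2.10 + 7.04 = 9.140 m.
Σ(b_i/K_i) = 2.10/0.00536 + 7.04/548 = 391.8 d.
K_eq = L / Σ(b_i/K_i) = 9.140 / 391.8 = 0.02333 m/day.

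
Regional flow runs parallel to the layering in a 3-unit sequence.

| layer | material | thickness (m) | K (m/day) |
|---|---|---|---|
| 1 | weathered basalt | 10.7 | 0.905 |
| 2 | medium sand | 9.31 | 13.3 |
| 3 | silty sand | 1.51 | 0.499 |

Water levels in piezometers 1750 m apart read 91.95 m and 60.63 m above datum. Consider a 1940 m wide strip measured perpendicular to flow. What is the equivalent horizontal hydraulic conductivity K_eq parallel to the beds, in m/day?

6.24

Flow is parallel to layering, so each bed carries its own Darcy discharge and the transmissivities add.
Σ(K_i·b_i) = 0.905×10.7 + 13.3×9.31 + 0.499×1.51 = 134.3 m²/day.
Total thickness b = 21.52 m, so K_eq = Σ(K_i·b_i)/b = 6.239 m/day.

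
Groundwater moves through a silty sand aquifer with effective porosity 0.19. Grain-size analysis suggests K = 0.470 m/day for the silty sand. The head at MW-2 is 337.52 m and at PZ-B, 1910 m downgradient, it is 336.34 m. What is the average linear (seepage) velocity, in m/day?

Hydraulic gradient i = (337.52 − 336.34) / 1910 = 1.18 / 1910 = 0.0006178.
Darcy flux q = K · i = 0.4700 × 0.0006178 = 0.0002904 m/day.
Seepage velocity v = q / n_e = 0.0002904 / 0.19 = 0.001528 m/day.

0.00153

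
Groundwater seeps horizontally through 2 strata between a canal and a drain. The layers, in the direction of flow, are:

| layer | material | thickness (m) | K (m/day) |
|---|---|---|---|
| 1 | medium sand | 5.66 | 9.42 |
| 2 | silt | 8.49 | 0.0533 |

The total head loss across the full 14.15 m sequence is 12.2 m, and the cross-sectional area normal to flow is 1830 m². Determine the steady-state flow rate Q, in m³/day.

140

Flow is perpendicular to layering, so the layers act in series and the equivalent K is the thickness-weighted harmonic mean.
Total thickness L = 5.66 + 8.49 = 14.15 m.
Σ(b_i/K_i) = 5.66/9.42 + 8.49/0.0533 = 159.9 d.
K_eq = L / Σ(b_i/K_i) = 14.15 / 159.9 = 0.08850 m/day.
Q = K_eq · A · (Δh/L) = 0.08850 × 1830 × (12.2/14.15) = 139.6 m³/day.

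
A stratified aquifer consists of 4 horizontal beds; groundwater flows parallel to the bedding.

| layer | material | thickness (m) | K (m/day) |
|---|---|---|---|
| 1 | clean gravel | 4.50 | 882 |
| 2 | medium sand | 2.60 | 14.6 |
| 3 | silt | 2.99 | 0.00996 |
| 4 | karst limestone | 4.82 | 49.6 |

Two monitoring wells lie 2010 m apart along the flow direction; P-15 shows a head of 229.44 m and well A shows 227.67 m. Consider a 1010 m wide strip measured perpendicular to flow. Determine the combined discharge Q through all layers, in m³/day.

Flow is parallel to layering, so each bed carries its own Darcy discharge and the transmissivities add.
Σ(K_i·b_i) = 882×4.50 + 14.6×2.60 + 0.00996×2.99 + 49.6×4.82 = 4246 m²/day.
Hydraulic gradient i = (229.44 − 227.67) / 2010 = 1.77 / 2010 = 0.0008806.
Q = Σ(K_i·b_i) · W · i = 4246 × 1010 × 0.0008806 = 3776 m³/day.

3780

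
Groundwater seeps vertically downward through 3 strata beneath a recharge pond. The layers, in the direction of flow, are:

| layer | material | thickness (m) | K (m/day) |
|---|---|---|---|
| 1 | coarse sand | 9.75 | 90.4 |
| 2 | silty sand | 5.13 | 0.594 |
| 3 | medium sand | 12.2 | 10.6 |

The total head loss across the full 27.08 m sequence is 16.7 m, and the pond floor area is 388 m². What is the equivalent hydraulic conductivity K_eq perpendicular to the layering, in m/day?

2.74

Flow is perpendicular to layering, so the layers act in series and the equivalent K is the thickness-weighted harmonic mean.
Total thickness L = 9.75 + 5.13 + 12.2 = 27.08 m.
Σ(b_i/K_i) = 9.75/90.4 + 5.13/0.594 + 12.2/10.6 = 9.895 d.
K_eq = L / Σ(b_i/K_i) = 27.08 / 9.895 = 2.737 m/day.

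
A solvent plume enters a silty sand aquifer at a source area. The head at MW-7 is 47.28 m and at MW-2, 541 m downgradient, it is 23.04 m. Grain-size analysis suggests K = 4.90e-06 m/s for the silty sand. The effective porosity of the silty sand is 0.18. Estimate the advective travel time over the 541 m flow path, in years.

Convert K: 4.90e-06 m/s × 86400 = 0.4234 m/day.
Hydraulic gradient i = (47.28 − 23.04) / 541 = 24.24 / 541 = 0.04481.
Darcy flux q = K · i = 0.4234 × 0.04481 = 0.01897 m/day.
Seepage velocity v = q / n_e = 0.01897 / 0.18 = 0.1054 m/day.
Travel time t = L / v = 541 / 0.1054 = 5134 days = 14.06 years.

14.1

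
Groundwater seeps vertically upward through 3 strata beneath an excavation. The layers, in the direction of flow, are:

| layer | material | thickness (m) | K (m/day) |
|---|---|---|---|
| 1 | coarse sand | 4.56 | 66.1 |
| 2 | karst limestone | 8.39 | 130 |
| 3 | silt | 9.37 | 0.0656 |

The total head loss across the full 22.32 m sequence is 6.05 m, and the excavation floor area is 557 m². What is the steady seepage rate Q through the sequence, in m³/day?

Flow is perpendicular to layering, so the layers act in series and the equivalent K is the thickness-weighted harmonic mean.
Total thickness L = 4.56 + 8.39 + 9.37 = 22.32 m.
Σ(b_i/K_i) = 4.56/66.1 + 8.39/130 + 9.37/0.0656 = 143.0 d.
K_eq = L / Σ(b_i/K_i) = 22.32 / 143.0 = 0.1561 m/day.
Q = K_eq · A · (Δh/L) = 0.1561 × 557 × (6.05/22.32) = 23.57 m³/day.

23.6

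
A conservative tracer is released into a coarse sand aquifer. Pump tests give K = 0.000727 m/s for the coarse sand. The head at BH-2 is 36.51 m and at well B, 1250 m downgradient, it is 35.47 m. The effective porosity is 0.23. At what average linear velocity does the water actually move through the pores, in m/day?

Convert K: 0.000727 m/s × 86400 = 62.81 m/day.
Hydraulic gradient i = (36.51 − 35.47) / 1250 = 1.04 / 1250 = 0.0008320.
Darcy flux q = K · i = 62.81 × 0.0008320 = 0.05226 m/day.
Seepage velocity v = q / n_e = 0.05226 / 0.23 = 0.2272 m/day.

0.227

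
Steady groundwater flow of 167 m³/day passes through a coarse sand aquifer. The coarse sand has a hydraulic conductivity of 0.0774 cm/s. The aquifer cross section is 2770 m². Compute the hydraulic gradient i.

0.000902

Convert K: 0.0774 cm/s × 864 = 66.87 m/day.
From Q = K·A·i, i = Q / (K·A) = 167 / (66.87 × 2770) = 0.0009015.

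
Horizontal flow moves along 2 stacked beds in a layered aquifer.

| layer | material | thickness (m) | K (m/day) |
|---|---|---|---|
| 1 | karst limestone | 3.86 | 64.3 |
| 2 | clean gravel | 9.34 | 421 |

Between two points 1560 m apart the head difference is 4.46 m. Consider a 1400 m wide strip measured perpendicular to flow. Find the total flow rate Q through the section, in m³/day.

Flow is parallel to layering, so each bed carries its own Darcy discharge and the transmissivities add.
Σ(K_i·b_i) = 64.3×3.86 + 421×9.34 = 4180 m²/day.
Hydraulic gradient i = Δh / L = 4.46 / 1560 = 0.002859.
Q = Σ(K_i·b_i) · W · i = 4180 × 1400 × 0.002859 = 16732 m³/day.

16700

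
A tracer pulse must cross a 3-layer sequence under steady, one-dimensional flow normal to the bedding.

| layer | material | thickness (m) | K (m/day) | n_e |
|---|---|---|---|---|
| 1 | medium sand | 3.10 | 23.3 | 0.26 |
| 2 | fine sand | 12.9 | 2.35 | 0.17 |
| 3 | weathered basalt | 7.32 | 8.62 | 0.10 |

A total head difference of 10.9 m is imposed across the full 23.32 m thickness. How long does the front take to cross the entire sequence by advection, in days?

2.22

With flow normal to the layers, continuity requires the same specific discharge q through every layer.
Σ(b_i/K_i) = 3.10/23.3 + 12.9/2.35 + 7.32/8.62 = 6.472 d.
q = Δh / Σ(b_i/K_i) = 10.9 / 6.472 = 1.684 m/day.
In each layer the seepage velocity is v_i = q/n_i, so the layer transit time is t_i = b_i·n_i / q:
  layer 1 (medium sand): t_1 = 3.10 × 0.26 / 1.684 = 0.4785 d
  layer 2 (fine sand): t_2 = 12.9 × 0.17 / 1.684 = 1.302 d
  layer 3 (weathered basalt): t_3 = 7.32 × 0.10 / 1.684 = 0.4346 d
Total t = Σ t_i = 2.215 days.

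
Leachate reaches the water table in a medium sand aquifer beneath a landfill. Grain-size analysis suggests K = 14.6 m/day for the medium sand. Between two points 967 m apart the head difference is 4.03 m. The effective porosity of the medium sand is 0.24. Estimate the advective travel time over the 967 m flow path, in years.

Hydraulic gradient i = Δh / L = 4.03 / 967 = 0.004168.
Darcy flux q = K · i = 14.60 × 0.004168 = 0.06085 m/day.
Seepage velocity v = q / n_e = 0.06085 / 0.24 = 0.2535 m/day.
Travel time t = L / v = 967 / 0.2535 = 3814 days = 10.44 years.

10.4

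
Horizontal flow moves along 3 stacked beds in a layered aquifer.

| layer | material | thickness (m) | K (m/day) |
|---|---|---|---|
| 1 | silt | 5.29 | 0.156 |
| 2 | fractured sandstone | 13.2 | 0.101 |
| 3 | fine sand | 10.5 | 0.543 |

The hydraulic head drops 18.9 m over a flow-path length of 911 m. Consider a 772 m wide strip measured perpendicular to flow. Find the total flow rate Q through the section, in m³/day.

Flow is parallel to layering, so each bed carries its own Darcy discharge and the transmissivities add.
Σ(K_i·b_i) = 0.156×5.29 + 0.101×13.2 + 0.543×10.5 = 7.860 m²/day.
Hydraulic gradient i = Δh / L = 18.9 / 911 = 0.02075.
Q = Σ(K_i·b_i) · W · i = 7.860 × 772 × 0.02075 = 125.9 m³/day.

126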